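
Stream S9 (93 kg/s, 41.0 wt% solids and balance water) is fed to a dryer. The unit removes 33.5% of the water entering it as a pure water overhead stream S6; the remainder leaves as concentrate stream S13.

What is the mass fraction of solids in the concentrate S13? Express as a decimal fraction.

0.5110

solids is not removed: 93×0.410 = 38.13 kg/s of solids enters S13.
water entering = 93×0.590 = 54.87 kg/s; overhead removed = 0.335×54.87 = 18.381 kg/s.
Concentrate = 93 − 18.381 = 74.619 kg/s.
Mass fraction = 38.13/74.619 = 0.5110.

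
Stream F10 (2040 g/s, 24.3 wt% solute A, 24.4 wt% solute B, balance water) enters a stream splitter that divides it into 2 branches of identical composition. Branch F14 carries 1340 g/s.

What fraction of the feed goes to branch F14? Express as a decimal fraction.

Fraction to F14 = 1340/2040 = 0.6569.

0.657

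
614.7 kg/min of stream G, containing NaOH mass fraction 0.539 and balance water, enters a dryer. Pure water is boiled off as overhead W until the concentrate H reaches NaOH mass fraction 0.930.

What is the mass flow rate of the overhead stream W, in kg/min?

258.4 kg/min

NaOH is conserved: 614.7×0.539 = 331.32 kg/min all reports to the concentrate.
Concentrate = 331.32/(target fraction) = 356.26 kg/min.
Overhead = 614.7 − 356.26 = 258.44 kg/min.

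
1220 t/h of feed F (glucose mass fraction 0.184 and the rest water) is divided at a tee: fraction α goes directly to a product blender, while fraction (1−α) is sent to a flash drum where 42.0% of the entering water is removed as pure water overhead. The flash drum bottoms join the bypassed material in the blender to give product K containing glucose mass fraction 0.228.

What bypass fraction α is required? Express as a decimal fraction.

All 1220×0.184 = 224.48 t/h of glucose reaches K, so K = 224.48/0.228 = 984.56 t/h and vapour = 235.44 t/h.
The evaporator receives (1−α)·1220 of feed at 0.816 water and removes 0.420 of that water:
0.420×0.816×(1−α)×1220 = 235.44
(1−α) = 235.44/418.12 = 0.5631;  α = 0.4369.

0.437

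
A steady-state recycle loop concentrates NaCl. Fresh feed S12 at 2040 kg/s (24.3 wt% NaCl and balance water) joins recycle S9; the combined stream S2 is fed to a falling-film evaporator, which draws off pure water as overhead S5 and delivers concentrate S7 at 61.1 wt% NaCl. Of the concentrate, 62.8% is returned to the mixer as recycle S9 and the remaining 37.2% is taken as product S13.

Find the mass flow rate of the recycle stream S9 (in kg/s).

1370 kg/s

Overall NaCl balance (none leaves overhead): NaCl in fresh feed = NaCl in product, i.e. 2040×0.243 = (1−0.628)·S7·0.611.
S7 = 495.72/(0.611×0.372) = 2181 kg/s.
Recycle S9 = 0.628×2181 = 1369.7 kg/s.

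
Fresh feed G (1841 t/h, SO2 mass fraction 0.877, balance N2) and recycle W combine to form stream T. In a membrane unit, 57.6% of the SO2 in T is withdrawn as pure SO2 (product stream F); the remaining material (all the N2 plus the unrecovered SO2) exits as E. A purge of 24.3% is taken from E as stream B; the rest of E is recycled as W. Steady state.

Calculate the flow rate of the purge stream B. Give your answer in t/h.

471.4 t/h

N2 enters only via G and leaves only via the purge: 1841×0.123 = 0.243×(N2 in E), and the membrane unit passes all N2, so N2 in T = N2 in E = 931.86 t/h.
SO2 in T: m_A = 1841×0.877 + (1−0.243)·(1−0.576)·m_A, so m_A = 1614.6/0.6790 = 2377.7 t/h.
E = (1−0.576)×2377.7 + 931.86 = 1940 t/h.
Purge B = 0.243×1940 = 471.43 t/h.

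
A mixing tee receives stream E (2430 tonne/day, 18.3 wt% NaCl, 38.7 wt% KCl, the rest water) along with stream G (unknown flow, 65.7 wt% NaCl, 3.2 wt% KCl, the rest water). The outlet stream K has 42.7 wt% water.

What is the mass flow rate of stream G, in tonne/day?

Let G be the unknown flow. Total out = 2430 + G.
water balance: 1044.9 + 0.311·G = 0.427·(2430 + G)
(0.311 − 0.427)·G = 0.427×2430 − 1044.9 = -7.29
G = -7.29 / -0.116 = 62.845 tonne/day

62.84 tonne/day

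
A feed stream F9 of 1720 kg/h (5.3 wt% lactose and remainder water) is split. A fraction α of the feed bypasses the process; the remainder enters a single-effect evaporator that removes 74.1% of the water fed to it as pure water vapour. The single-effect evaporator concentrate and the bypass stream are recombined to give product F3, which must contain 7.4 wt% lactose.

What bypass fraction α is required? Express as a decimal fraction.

All 1720×0.053 = 91.16 kg/h of lactose reaches F3, so F3 = 91.16/0.074 = 1231.9 kg/h and vapour = 488.11 kg/h.
The evaporator receives (1−α)·1720 of feed at 0.947 water and removes 0.741 of that water:
0.741×0.947×(1−α)×1720 = 488.11
(1−α) = 488.11/1207 = 0.4044;  α = 0.5956.

0.596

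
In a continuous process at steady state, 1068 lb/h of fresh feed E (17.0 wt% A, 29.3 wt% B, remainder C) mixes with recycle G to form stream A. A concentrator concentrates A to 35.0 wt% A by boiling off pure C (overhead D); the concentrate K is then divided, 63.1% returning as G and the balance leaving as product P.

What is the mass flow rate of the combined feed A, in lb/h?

Overall A balance (none leaves overhead): A in fresh feed = A in product, i.e. 1068×0.170 = (1−0.631)·K·0.350.
K = 181.56/(0.350×0.369) = 1405.8 lb/h.
Recycle G = 0.631×1405.8 = 887.06 lb/h.
Combined feed A = 1068 + 887.06 = 1955.1 lb/h.

1955 lb/h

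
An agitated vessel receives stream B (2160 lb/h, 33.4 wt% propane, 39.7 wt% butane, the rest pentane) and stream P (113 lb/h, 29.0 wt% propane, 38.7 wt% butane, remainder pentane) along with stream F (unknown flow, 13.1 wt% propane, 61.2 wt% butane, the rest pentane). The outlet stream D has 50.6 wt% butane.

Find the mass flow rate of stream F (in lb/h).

2348 lb/h

Let F be the unknown flow. Total out = 2273 + F.
butane balance: 901.25 + 0.612·F = 0.506·(2273 + F)
(0.612 − 0.506)·F = 0.506×2273 − 901.25 = 248.89
F = 248.89 / 0.106 = 2348 lb/h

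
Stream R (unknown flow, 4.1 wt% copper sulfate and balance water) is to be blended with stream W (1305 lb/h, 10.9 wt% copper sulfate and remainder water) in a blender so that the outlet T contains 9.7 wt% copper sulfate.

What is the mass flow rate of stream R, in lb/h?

279.6 lb/h

Let R be the unknown flow. Total out = 1305 + R.
copper sulfate balance: 142.25 + 0.041·R = 0.097·(1305 + R)
(0.041 − 0.097)·R = 0.097×1305 − 142.25 = -15.66
R = -15.66 / -0.056 = 279.64 lb/h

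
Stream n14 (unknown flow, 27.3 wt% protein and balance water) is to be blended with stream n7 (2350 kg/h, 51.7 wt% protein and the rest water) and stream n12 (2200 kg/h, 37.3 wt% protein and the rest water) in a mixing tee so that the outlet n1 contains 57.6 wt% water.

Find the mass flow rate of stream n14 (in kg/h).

704.3 kg/h

Let n14 be the unknown flow. Total out = 4550 + n14.
water balance: 2514.4 + 0.727·n14 = 0.576·(4550 + n14)
(0.727 − 0.576)·n14 = 0.576×4550 − 2514.4 = 106.35
n14 = 106.35 / 0.151 = 704.3 kg/h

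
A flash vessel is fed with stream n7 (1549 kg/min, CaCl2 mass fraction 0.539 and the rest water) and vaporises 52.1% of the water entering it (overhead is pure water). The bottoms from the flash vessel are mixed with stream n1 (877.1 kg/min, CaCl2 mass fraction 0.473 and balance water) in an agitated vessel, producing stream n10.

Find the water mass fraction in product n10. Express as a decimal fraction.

0.392

Vapour removed = 0.521×0.461×1549 = 372.04 kg/min; concentrate = 1177 kg/min.
water reaching the mixer = 342.05 (from concentrate) + 877.1×0.527 = 804.28 kg/min.
Product flow = 1177 + 877.1 = 2054.1 kg/min; water fraction = 0.392.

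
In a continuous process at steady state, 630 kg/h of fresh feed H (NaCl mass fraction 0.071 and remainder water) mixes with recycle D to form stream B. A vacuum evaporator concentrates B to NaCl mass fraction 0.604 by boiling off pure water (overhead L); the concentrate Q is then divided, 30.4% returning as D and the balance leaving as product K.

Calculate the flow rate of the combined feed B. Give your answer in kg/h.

662.3 kg/h

Overall NaCl balance (none leaves overhead): NaCl in fresh feed = NaCl in product, i.e. 630×0.071 = (1−0.304)·Q·0.604.
Q = 44.73/(0.604×0.696) = 106.4 kg/h.
Recycle D = 0.304×106.4 = 32.346 kg/h.
Combined feed B = 630 + 32.346 = 662.35 kg/h.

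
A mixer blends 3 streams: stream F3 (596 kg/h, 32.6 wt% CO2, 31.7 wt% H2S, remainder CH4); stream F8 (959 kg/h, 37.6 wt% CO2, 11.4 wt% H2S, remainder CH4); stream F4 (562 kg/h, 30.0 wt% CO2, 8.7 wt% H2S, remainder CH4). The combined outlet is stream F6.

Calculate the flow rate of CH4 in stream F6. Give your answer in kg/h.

CH4 out = CH4 in = 596×0.357 + 959×0.510 + 562×0.613 = 1046.4 kg/h.

1046 kg/h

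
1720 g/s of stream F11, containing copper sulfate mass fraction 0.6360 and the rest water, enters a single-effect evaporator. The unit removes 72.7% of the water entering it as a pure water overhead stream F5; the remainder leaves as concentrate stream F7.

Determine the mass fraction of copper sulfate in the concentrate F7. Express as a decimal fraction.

copper sulfate is not removed: 1720×0.636 = 1093.9 g/s of copper sulfate enters F7.
water entering = 1720×0.364 = 626.08 g/s; overhead removed = 0.727×626.08 = 455.16 g/s.
Concentrate = 1720 − 455.16 = 1264.8 g/s.
Mass fraction = 1093.9/1264.8 = 0.8649.

0.8649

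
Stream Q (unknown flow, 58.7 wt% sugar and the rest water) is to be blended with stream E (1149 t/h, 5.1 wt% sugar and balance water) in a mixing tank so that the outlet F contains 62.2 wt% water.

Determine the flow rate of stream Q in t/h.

Let Q be the unknown flow. Total out = 1149 + Q.
water balance: 1090.4 + 0.413·Q = 0.622·(1149 + Q)
(0.413 − 0.622)·Q = 0.622×1149 − 1090.4 = -375.72
Q = -375.72 / -0.209 = 1797.7 t/h

1798 t/h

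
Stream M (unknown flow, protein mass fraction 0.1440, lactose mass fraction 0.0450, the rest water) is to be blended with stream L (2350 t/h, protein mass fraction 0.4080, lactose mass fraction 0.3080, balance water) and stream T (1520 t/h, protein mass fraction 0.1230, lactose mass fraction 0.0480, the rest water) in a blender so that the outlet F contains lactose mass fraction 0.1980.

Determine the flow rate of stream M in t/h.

199.3 t/h

Let M be the unknown flow. Total out = 3870 + M.
lactose balance: 796.76 + 0.045·M = 0.198·(3870 + M)
(0.045 − 0.198)·M = 0.198×3870 − 796.76 = -30.5
M = -30.5 / -0.153 = 199.35 t/h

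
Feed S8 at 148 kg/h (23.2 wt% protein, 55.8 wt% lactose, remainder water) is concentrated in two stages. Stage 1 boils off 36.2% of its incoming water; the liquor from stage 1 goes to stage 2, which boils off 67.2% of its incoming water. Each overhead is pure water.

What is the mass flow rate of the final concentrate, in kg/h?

water in feed = 148×0.210 = 31.08 kg/h.
After stage 1: water left = (1−0.362)×31.08 = 19.829; stream total = 136.75 kg/h.
After stage 2: water left = (1−0.672)×19.829 = 6.5039; final concentrate = 123.42 kg/h.

123.4 kg/h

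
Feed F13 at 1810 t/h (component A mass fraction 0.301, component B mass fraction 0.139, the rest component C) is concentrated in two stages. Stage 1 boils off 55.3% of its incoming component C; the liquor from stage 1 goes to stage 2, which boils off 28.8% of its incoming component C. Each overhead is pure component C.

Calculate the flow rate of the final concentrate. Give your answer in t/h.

component C in feed = 1810×0.560 = 1013.6 t/h.
After stage 1: component C left = (1−0.553)×1013.6 = 453.08; stream total = 1249.5 t/h.
After stage 2: component C left = (1−0.288)×453.08 = 322.59; final concentrate = 1119 t/h.

1119 t/h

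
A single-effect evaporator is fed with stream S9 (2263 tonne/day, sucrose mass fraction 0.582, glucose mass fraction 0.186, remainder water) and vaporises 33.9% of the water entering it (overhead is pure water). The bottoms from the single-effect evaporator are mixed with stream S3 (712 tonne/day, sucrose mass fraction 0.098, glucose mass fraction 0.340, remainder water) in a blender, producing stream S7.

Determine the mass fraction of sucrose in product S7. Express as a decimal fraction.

0.496

Vapour removed = 0.339×0.232×2263 = 177.98 tonne/day; concentrate = 2085 tonne/day.
sucrose reaching the mixer = 1317.1 (from concentrate) + 712×0.098 = 1386.8 tonne/day.
Product flow = 2085 + 712 = 2797 tonne/day; sucrose fraction = 0.496.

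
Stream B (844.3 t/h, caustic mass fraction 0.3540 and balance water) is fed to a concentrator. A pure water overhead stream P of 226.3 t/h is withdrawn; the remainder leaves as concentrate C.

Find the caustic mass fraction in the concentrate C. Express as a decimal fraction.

0.4836

caustic is not removed: 844.3×0.354 = 298.88 t/h of caustic enters C.
Concentrate = 844.3 − 226.3 = 618 t/h.
Mass fraction = 298.88/618 = 0.4836.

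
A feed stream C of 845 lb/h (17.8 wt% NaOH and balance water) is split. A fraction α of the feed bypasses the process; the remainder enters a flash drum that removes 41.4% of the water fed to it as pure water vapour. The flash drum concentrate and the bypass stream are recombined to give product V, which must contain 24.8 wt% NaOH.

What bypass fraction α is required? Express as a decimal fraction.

0.171

All 845×0.178 = 150.41 lb/h of NaOH reaches V, so V = 150.41/0.248 = 606.49 lb/h and vapour = 238.51 lb/h.
The evaporator receives (1−α)·845 of feed at 0.822 water and removes 0.414 of that water:
0.414×0.822×(1−α)×845 = 238.51
(1−α) = 238.51/287.56 = 0.8294;  α = 0.1706.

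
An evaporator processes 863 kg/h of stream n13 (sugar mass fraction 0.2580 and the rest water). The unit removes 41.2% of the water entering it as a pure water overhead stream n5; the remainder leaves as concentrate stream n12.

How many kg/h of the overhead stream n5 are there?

water entering = 863×0.742 = 640.35 kg/h; overhead removed = 0.412×640.35 = 263.82 kg/h.

263.8 kg/h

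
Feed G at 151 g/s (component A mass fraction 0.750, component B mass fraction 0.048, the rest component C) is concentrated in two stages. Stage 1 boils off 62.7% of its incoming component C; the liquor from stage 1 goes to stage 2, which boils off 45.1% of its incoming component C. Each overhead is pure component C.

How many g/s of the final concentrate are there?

component C in feed = 151×0.202 = 30.502 g/s.
After stage 1: component C left = (1−0.627)×30.502 = 11.377; stream total = 131.88 g/s.
After stage 2: component C left = (1−0.451)×11.377 = 6.2461; final concentrate = 126.74 g/s.

126.7 g/s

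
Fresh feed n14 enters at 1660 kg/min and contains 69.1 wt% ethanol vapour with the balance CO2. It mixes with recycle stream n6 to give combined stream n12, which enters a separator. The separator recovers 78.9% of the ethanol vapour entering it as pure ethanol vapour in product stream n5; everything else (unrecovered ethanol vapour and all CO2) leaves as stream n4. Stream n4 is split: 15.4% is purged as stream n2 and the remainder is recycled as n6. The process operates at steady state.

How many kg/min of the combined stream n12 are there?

CO2 enters only via n14 and leaves only via the purge: 1660×0.309 = 0.154×(CO2 in n4), and the separator passes all CO2, so CO2 in n12 = CO2 in n4 = 3330.8 kg/min.
ethanol vapour in n12: m_A = 1660×0.691 + (1−0.154)·(1−0.789)·m_A, so m_A = 1147.1/0.8215 = 1396.3 kg/min.
n12 = 1396.3 + 3330.8 = 4727.1 kg/min.

4727 kg/min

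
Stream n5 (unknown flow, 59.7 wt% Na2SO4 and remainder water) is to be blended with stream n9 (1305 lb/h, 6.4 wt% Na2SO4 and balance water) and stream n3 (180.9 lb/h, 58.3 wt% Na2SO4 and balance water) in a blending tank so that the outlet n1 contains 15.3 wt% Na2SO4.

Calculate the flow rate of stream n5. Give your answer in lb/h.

Let n5 be the unknown flow. Total out = 1485.9 + n5.
Na2SO4 balance: 188.98 + 0.597·n5 = 0.153·(1485.9 + n5)
(0.597 − 0.153)·n5 = 0.153×1485.9 − 188.98 = 38.358
n5 = 38.358 / 0.444 = 86.392 lb/h

86.39 lb/h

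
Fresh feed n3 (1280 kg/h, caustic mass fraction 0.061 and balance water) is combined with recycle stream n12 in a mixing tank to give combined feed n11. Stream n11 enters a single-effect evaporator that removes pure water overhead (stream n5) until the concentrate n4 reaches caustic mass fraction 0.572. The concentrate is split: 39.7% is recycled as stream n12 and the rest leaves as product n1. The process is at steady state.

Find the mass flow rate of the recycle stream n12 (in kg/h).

Overall caustic balance (none leaves overhead): caustic in fresh feed = caustic in product, i.e. 1280×0.061 = (1−0.397)·n4·0.572.
n4 = 78.08/(0.572×0.603) = 226.37 kg/h.
Recycle n12 = 0.397×226.37 = 89.87 kg/h.

89.87 kg/h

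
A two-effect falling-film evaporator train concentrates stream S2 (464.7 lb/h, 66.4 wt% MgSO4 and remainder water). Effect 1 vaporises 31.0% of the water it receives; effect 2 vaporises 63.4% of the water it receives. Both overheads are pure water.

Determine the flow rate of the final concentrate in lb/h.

water in feed = 464.7×0.336 = 156.14 lb/h.
After stage 1: water left = (1−0.310)×156.14 = 107.74; stream total = 416.3 lb/h.
After stage 2: water left = (1−0.634)×107.74 = 39.431; final concentrate = 347.99 lb/h.

348 lb/h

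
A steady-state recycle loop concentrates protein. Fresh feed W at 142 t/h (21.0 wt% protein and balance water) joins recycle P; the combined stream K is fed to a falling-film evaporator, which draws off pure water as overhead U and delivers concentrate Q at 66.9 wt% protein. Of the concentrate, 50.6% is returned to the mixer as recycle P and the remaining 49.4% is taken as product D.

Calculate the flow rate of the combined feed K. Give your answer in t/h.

Overall protein balance (none leaves overhead): protein in fresh feed = protein in product, i.e. 142×0.210 = (1−0.506)·Q·0.669.
Q = 29.82/(0.669×0.494) = 90.231 t/h.
Recycle P = 0.506×90.231 = 45.657 t/h.
Combined feed K = 142 + 45.657 = 187.66 t/h.

187.7 t/h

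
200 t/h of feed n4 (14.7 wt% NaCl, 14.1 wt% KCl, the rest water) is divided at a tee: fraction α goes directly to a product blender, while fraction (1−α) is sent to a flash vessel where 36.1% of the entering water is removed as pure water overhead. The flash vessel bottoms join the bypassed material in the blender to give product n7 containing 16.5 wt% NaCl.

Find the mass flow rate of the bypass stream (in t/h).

115.1 t/h

All 200×0.147 = 29.4 t/h of NaCl reaches n7, so n7 = 29.4/0.165 = 178.18 t/h and vapour = 21.818 t/h.
The evaporator receives (1−α)·200 of feed at 0.712 water and removes 0.361 of that water:
0.361×0.712×(1−α)×200 = 21.818
(1−α) = 21.818/51.406 = 0.4244;  α = 0.5756.
Bypass flow = 0.5756×200 = 115.11 t/h.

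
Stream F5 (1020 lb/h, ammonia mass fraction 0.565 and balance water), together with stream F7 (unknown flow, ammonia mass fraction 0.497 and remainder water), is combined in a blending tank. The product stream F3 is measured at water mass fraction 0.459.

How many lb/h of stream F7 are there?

556.4 lb/h

Let F7 be the unknown flow. Total out = 1020 + F7.
water balance: 443.7 + 0.503·F7 = 0.459·(1020 + F7)
(0.503 − 0.459)·F7 = 0.459×1020 − 443.7 = 24.48
F7 = 24.48 / 0.044 = 556.36 lb/h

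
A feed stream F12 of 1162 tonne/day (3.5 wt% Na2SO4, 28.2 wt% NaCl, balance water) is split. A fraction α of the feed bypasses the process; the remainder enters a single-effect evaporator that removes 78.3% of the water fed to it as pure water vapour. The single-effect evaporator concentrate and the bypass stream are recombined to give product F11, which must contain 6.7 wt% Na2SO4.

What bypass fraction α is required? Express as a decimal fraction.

0.107

All 1162×0.035 = 40.67 tonne/day of Na2SO4 reaches F11, so F11 = 40.67/0.067 = 607.01 tonne/day and vapour = 554.99 tonne/day.
The evaporator receives (1−α)·1162 of feed at 0.683 water and removes 0.783 of that water:
0.783×0.683×(1−α)×1162 = 554.99
(1−α) = 554.99/621.42 = 0.8931;  α = 0.1069.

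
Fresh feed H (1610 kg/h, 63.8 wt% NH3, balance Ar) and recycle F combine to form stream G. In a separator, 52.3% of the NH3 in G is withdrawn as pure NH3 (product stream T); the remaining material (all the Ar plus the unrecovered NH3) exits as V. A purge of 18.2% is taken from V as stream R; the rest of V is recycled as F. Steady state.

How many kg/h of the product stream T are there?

880.9 kg/h

NH3 in G: m_A = 1610×0.638 + (1−0.182)·(1−0.523)·m_A, so m_A = 1027.2/0.6098 = 1684.4 kg/h.
Product T = 0.523×1684.4 = 880.95 kg/h.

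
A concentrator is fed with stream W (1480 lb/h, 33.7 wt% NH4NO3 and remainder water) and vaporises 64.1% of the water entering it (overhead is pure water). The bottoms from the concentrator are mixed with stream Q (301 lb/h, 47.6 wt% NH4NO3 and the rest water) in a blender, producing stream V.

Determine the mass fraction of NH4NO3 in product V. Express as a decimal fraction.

Vapour removed = 0.641×0.663×1480 = 628.97 lb/h; concentrate = 851.03 lb/h.
NH4NO3 reaching the mixer = 498.76 (from concentrate) + 301×0.476 = 642.04 lb/h.
Product flow = 851.03 + 301 = 1152 lb/h; NH4NO3 fraction = 0.557.

0.557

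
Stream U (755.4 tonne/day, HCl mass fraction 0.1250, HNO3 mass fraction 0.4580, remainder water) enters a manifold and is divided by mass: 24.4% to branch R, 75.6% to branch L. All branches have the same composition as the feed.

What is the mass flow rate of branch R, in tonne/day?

184.3 tonne/day

Branch R flow = 0.244×755.4 = 184.32 tonne/day.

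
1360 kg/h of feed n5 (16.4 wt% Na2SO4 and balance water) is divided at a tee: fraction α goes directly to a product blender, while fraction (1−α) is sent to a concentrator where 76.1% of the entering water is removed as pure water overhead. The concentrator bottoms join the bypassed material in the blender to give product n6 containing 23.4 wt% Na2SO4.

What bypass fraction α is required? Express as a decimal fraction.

0.530

All 1360×0.164 = 223.04 kg/h of Na2SO4 reaches n6, so n6 = 223.04/0.234 = 953.16 kg/h and vapour = 406.84 kg/h.
The evaporator receives (1−α)·1360 of feed at 0.836 water and removes 0.761 of that water:
0.761×0.836×(1−α)×1360 = 406.84
(1−α) = 406.84/865.23 = 0.4702;  α = 0.5298.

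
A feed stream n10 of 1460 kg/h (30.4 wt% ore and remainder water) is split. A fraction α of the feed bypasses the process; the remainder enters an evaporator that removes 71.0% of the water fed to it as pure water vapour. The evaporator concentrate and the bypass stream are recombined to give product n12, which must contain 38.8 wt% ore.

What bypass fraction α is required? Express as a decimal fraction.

All 1460×0.304 = 443.84 kg/h of ore reaches n12, so n12 = 443.84/0.388 = 1143.9 kg/h and vapour = 316.08 kg/h.
The evaporator receives (1−α)·1460 of feed at 0.696 water and removes 0.710 of that water:
0.710×0.696×(1−α)×1460 = 316.08
(1−α) = 316.08/721.47 = 0.4381;  α = 0.5619.

0.562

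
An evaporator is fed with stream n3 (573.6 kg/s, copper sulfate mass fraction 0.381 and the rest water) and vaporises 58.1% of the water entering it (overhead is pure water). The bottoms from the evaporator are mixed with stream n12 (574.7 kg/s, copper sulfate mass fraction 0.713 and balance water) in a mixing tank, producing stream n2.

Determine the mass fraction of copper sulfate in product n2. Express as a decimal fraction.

0.667

Vapour removed = 0.581×0.619×573.6 = 206.29 kg/s; concentrate = 367.31 kg/s.
copper sulfate reaching the mixer = 218.54 (from concentrate) + 574.7×0.713 = 628.3 kg/s.
Product flow = 367.31 + 574.7 = 942.01 kg/s; copper sulfate fraction = 0.667.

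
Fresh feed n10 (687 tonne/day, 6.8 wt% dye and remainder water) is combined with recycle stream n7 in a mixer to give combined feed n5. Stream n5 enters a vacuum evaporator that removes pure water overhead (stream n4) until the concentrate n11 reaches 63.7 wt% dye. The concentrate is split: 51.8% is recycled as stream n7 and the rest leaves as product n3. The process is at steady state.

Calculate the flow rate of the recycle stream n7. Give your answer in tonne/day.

Overall dye balance (none leaves overhead): dye in fresh feed = dye in product, i.e. 687×0.068 = (1−0.518)·n11·0.637.
n11 = 46.716/(0.637×0.482) = 152.15 tonne/day.
Recycle n7 = 0.518×152.15 = 78.815 tonne/day.

78.82 tonne/day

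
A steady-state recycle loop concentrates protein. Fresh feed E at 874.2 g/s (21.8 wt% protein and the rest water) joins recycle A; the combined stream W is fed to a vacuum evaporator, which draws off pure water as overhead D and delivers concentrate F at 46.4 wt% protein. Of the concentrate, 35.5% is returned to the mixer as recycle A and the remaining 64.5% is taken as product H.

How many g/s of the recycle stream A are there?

226.1 g/s

Overall protein balance (none leaves overhead): protein in fresh feed = protein in product, i.e. 874.2×0.218 = (1−0.355)·F·0.464.
F = 190.58/(0.464×0.645) = 636.78 g/s.
Recycle A = 0.355×636.78 = 226.06 g/s.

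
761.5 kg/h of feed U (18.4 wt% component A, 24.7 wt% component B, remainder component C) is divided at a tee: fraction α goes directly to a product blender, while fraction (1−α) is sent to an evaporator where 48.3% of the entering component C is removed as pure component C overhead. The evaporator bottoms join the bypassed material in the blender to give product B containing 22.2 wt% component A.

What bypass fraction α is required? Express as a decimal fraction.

All 761.5×0.184 = 140.12 kg/h of component A reaches B, so B = 140.12/0.222 = 631.15 kg/h and vapour = 130.35 kg/h.
The evaporator receives (1−α)·761.5 of feed at 0.569 component C and removes 0.483 of that component C:
0.483×0.569×(1−α)×761.5 = 130.35
(1−α) = 130.35/209.28 = 0.6228;  α = 0.3772.

0.377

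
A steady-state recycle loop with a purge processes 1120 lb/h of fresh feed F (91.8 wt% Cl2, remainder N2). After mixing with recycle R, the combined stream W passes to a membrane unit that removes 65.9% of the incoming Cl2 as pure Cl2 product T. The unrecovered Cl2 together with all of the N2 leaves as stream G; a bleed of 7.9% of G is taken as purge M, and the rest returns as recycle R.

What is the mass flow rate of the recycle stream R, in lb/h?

1541 lb/h

N2 enters only via F and leaves only via the purge: 1120×0.082 = 0.079×(N2 in G), and the membrane unit passes all N2, so N2 in W = N2 in G = 1162.5 lb/h.
Cl2 in W: m_A = 1120×0.918 + (1−0.079)·(1−0.659)·m_A, so m_A = 1028.2/0.6859 = 1498.9 lb/h.
G = (1−0.659)×1498.9 + 1162.5 = 1673.7 lb/h.
Recycle R = (1−0.079)×1673.7 = 1541.4 lb/h.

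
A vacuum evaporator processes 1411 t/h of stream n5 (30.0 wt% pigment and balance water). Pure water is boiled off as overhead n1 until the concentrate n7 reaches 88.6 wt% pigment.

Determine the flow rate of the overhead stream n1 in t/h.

pigment is conserved: 1411×0.300 = 423.3 t/h all reports to the concentrate.
Concentrate = 423.3/(target fraction) = 477.77 t/h.
Overhead = 1411 − 477.77 = 933.23 t/h.

933.2 t/h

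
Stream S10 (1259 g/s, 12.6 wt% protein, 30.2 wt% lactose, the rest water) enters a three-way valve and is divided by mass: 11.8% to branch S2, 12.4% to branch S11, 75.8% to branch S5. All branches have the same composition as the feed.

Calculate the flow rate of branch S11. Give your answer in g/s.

156.1 g/s

Branch S11 flow = 0.124×1259 = 156.12 g/s.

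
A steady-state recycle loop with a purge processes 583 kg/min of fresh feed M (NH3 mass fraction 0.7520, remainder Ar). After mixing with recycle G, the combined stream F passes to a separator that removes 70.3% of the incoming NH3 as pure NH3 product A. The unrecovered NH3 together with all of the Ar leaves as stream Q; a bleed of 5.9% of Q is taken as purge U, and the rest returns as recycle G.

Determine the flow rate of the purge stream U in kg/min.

155.2 kg/min

Ar enters only via M and leaves only via the purge: 583×0.248 = 0.059×(Ar in Q), and the separator passes all Ar, so Ar in F = Ar in Q = 2450.6 kg/min.
NH3 in F: m_A = 583×0.752 + (1−0.059)·(1−0.703)·m_A, so m_A = 438.42/0.7205 = 608.47 kg/min.
Q = (1−0.703)×608.47 + 2450.6 = 2631.3 kg/min.
Purge U = 0.059×2631.3 = 155.25 kg/min.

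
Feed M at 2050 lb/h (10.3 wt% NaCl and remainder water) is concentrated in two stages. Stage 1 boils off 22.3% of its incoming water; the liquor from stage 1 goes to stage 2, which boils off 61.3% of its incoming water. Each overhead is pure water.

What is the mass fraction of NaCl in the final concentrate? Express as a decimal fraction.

0.2763

water in feed = 2050×0.897 = 1838.9 lb/h.
After stage 1: water left = (1−0.223)×1838.9 = 1428.8; stream total = 1639.9 lb/h.
After stage 2: water left = (1−0.613)×1428.8 = 552.94; final concentrate = 764.09 lb/h.
NaCl fraction = 211.15/764.09 = 0.2763.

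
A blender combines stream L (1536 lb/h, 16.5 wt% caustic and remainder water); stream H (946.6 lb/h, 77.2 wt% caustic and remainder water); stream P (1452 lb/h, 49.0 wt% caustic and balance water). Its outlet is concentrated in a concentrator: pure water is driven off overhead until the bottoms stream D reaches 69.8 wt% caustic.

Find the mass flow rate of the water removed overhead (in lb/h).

caustic entering = 1536×0.165 + 946.6×0.772 + 1452×0.490 = 1695.7 lb/h.
All caustic reports to D, so D = 1695.7/0.698 = 2429.4 lb/h.
Total feed = 3934.6 lb/h; overhead = 3934.6 − 2429.4 = 1505.2 lb/h.

1505 lb/h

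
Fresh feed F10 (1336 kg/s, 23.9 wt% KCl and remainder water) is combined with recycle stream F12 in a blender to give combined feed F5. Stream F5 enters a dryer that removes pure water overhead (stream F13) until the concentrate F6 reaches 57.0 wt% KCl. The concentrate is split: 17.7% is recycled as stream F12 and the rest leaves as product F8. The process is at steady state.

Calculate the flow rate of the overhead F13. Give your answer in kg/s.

Overall KCl balance (none leaves overhead): KCl in fresh feed = KCl in product, i.e. 1336×0.239 = (1−0.177)·F6·0.570.
F6 = 319.3/(0.570×0.823) = 680.66 kg/s.
Recycle F12 = 0.177×680.66 = 120.48 kg/s.
Combined feed F5 = 1336 + 120.48 = 1456.5 kg/s.
Overhead F13 = F5 − F6 = 1456.5 − 680.66 = 775.82 kg/s.

775.8 kg/s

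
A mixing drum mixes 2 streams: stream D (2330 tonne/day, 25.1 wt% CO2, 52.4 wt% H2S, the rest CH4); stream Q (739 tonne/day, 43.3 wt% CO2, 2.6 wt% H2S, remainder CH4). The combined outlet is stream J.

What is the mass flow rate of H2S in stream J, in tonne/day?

1240 tonne/day

H2S out = H2S in = 2330×0.524 + 739×0.026 = 1240.1 tonne/day.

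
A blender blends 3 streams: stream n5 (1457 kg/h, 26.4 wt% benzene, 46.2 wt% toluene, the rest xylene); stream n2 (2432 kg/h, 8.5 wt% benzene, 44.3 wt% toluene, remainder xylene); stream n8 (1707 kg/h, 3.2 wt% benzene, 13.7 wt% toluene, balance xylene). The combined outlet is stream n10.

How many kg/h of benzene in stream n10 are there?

646 kg/h

benzene out = benzene in = 1457×0.264 + 2432×0.085 + 1707×0.032 = 645.99 kg/h.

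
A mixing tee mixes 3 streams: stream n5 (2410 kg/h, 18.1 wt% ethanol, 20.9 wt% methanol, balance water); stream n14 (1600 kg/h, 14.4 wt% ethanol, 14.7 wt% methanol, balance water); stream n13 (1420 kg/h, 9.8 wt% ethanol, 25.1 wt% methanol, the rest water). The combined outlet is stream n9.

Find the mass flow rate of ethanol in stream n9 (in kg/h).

ethanol out = ethanol in = 2410×0.181 + 1600×0.144 + 1420×0.098 = 805.77 kg/h.

805.8 kg/h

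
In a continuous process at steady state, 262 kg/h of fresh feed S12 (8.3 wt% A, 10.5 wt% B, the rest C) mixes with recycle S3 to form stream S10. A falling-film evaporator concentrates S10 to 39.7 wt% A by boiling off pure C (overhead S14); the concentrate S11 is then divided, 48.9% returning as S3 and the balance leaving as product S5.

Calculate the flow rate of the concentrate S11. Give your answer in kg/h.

107.2 kg/h

Overall A balance (none leaves overhead): A in fresh feed = A in product, i.e. 262×0.083 = (1−0.489)·S11·0.397.
S11 = 21.746/(0.397×0.511) = 107.19 kg/h.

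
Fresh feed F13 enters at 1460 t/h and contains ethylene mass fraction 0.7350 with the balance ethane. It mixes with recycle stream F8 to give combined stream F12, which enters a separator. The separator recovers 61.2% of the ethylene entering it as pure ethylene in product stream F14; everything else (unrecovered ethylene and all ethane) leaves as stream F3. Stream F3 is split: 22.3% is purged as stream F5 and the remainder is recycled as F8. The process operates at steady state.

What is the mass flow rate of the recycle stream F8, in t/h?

1811 t/h

ethane enters only via F13 and leaves only via the purge: 1460×0.265 = 0.223×(ethane in F3), and the separator passes all ethane, so ethane in F12 = ethane in F3 = 1735 t/h.
ethylene in F12: m_A = 1460×0.735 + (1−0.223)·(1−0.612)·m_A, so m_A = 1073.1/0.6985 = 1536.2 t/h.
F3 = (1−0.612)×1536.2 + 1735 = 2331 t/h.
Recycle F8 = (1−0.223)×2331 = 1811.2 t/h.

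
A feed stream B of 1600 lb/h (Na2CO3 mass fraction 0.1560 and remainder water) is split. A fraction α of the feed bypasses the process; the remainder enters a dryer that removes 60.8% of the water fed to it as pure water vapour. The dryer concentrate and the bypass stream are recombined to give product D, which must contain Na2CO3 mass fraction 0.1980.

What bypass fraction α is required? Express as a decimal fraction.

All 1600×0.156 = 249.6 lb/h of Na2CO3 reaches D, so D = 249.6/0.198 = 1260.6 lb/h and vapour = 339.39 lb/h.
The evaporator receives (1−α)·1600 of feed at 0.844 water and removes 0.608 of that water:
0.608×0.844×(1−α)×1600 = 339.39
(1−α) = 339.39/821.04 = 0.4134;  α = 0.5866.

0.587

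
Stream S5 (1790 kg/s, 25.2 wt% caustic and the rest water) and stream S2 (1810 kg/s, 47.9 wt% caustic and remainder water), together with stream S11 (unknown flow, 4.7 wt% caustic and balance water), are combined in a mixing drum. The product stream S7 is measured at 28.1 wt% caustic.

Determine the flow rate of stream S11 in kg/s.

Let S11 be the unknown flow. Total out = 3600 + S11.
caustic balance: 1318.1 + 0.047·S11 = 0.281·(3600 + S11)
(0.047 − 0.281)·S11 = 0.281×3600 − 1318.1 = -306.47
S11 = -306.47 / -0.234 = 1309.7 kg/s

1310 kg/s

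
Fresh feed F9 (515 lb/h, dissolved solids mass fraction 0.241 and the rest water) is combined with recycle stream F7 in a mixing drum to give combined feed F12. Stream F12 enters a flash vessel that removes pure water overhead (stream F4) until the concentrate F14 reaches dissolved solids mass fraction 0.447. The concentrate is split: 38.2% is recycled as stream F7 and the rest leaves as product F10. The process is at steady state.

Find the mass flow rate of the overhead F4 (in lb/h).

237.3 lb/h

Overall dissolved solids balance (none leaves overhead): dissolved solids in fresh feed = dissolved solids in product, i.e. 515×0.241 = (1−0.382)·F14·0.447.
F14 = 124.11/(0.447×0.618) = 449.29 lb/h.
Recycle F7 = 0.382×449.29 = 171.63 lb/h.
Combined feed F12 = 515 + 171.63 = 686.63 lb/h.
Overhead F4 = F12 − F14 = 686.63 − 449.29 = 237.34 lb/h.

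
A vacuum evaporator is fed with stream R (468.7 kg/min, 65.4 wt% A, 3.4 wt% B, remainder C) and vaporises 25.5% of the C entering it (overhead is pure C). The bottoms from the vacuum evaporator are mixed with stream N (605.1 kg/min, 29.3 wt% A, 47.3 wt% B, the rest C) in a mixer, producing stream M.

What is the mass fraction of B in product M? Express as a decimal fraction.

0.292

Vapour removed = 0.255×0.312×468.7 = 37.29 kg/min; concentrate = 431.41 kg/min.
B reaching the mixer = 15.936 (from concentrate) + 605.1×0.473 = 302.15 kg/min.
Product flow = 431.41 + 605.1 = 1036.5 kg/min; B fraction = 0.292.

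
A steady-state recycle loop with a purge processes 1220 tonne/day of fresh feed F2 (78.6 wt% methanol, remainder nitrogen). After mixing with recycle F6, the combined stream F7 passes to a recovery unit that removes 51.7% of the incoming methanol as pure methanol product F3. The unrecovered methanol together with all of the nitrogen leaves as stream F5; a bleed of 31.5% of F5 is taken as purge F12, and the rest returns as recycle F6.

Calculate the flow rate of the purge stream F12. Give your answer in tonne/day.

nitrogen enters only via F2 and leaves only via the purge: 1220×0.214 = 0.315×(nitrogen in F5), and the recovery unit passes all nitrogen, so nitrogen in F7 = nitrogen in F5 = 828.83 tonne/day.
methanol in F7: m_A = 1220×0.786 + (1−0.315)·(1−0.517)·m_A, so m_A = 958.92/0.6691 = 1433.1 tonne/day.
F5 = (1−0.517)×1433.1 + 828.83 = 1521 tonne/day.
Purge F12 = 0.315×1521 = 479.11 tonne/day.

479.1 tonne/day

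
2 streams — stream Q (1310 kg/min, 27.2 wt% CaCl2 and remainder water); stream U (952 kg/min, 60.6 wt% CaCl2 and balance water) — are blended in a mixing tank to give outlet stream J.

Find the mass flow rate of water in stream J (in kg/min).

1329 kg/min

water out = water in = 1310×0.728 + 952×0.394 = 1328.8 kg/min.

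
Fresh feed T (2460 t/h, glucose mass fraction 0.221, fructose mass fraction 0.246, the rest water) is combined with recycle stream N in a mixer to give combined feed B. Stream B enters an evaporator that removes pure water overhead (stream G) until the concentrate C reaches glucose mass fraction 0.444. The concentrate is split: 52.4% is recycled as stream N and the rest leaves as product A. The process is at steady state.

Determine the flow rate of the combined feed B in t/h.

Overall glucose balance (none leaves overhead): glucose in fresh feed = glucose in product, i.e. 2460×0.221 = (1−0.524)·C·0.444.
C = 543.66/(0.444×0.476) = 2572.4 t/h.
Recycle N = 0.524×2572.4 = 1347.9 t/h.
Combined feed B = 2460 + 1347.9 = 3807.9 t/h.

3808 t/h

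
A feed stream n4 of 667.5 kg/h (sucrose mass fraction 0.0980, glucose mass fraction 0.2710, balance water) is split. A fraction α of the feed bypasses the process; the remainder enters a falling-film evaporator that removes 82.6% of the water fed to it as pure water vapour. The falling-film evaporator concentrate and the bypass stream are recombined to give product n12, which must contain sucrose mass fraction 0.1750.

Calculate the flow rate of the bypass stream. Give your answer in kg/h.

104 kg/h

All 667.5×0.098 = 65.415 kg/h of sucrose reaches n12, so n12 = 65.415/0.175 = 373.8 kg/h and vapour = 293.7 kg/h.
The evaporator receives (1−α)·667.5 of feed at 0.631 water and removes 0.826 of that water:
0.826×0.631×(1−α)×667.5 = 293.7
(1−α) = 293.7/347.91 = 0.8442;  α = 0.1558.
Bypass flow = 0.1558×667.5 = 104 kg/h.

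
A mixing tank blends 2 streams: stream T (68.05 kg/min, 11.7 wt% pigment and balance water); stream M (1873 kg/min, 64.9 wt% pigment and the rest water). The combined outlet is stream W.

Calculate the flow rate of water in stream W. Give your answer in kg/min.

717.5 kg/min

water out = water in = 68.05×0.883 + 1873×0.351 = 717.51 kg/min.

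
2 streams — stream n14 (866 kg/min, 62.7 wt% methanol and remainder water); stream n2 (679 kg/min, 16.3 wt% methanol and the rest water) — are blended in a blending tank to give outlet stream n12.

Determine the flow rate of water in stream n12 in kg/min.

891.3 kg/min

water out = water in = 866×0.373 + 679×0.837 = 891.34 kg/min.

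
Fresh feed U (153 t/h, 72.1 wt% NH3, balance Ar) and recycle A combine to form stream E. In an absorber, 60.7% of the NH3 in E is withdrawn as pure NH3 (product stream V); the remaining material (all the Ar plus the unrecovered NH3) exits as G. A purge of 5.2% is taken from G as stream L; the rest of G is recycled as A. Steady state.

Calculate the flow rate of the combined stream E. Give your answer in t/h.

996.7 t/h

Ar enters only via U and leaves only via the purge: 153×0.279 = 0.052×(Ar in G), and the absorber passes all Ar, so Ar in E = Ar in G = 820.9 t/h.
NH3 in E: m_A = 153×0.721 + (1−0.052)·(1−0.607)·m_A, so m_A = 110.31/0.6274 = 175.82 t/h.
E = 175.82 + 820.9 = 996.72 t/h.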